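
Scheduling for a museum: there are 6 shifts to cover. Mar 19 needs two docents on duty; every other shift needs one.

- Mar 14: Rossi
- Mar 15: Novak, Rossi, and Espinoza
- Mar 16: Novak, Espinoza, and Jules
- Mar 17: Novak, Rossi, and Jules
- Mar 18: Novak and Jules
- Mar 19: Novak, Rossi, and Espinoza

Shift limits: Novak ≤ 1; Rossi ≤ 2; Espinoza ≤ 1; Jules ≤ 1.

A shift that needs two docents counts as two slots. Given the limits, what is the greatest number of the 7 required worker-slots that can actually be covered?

5

Total capacity across all docents is 1+2+1+1 = 5, and 7 slots are needed, so at most 5 can be filled.
An assignment achieving 5: Mar 14→Rossi, Mar 15→Rossi, Mar 16→Espinoza, Mar 17→Jules, Mar 18→Novak.
Loads: Novak 1/1, Rossi 2/2, Espinoza 1/1, Jules 1/1.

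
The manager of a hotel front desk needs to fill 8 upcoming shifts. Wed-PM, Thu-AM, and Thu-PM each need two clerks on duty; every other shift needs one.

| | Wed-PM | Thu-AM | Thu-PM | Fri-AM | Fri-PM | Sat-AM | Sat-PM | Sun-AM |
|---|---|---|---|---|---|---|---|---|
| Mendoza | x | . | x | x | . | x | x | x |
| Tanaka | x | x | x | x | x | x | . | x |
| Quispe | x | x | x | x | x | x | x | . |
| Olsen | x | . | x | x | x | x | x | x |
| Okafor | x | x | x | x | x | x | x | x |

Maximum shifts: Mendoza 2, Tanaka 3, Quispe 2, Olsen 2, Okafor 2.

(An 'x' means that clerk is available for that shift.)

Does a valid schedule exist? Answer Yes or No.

Yes

One valid schedule: Wed-PM→Olsen+Okafor, Thu-AM→Tanaka+Quispe, Thu-PM→Olsen+Okafor, Fri-AM→Tanaka, Fri-PM→Tanaka, Sat-AM→Quispe, Sat-PM→Mendoza, Sun-AM→Mendoza.
Loads: Mendoza 2/2, Tanaka 3/3, Quispe 2/2, Olsen 2/2, Okafor 2/2 — all within limits.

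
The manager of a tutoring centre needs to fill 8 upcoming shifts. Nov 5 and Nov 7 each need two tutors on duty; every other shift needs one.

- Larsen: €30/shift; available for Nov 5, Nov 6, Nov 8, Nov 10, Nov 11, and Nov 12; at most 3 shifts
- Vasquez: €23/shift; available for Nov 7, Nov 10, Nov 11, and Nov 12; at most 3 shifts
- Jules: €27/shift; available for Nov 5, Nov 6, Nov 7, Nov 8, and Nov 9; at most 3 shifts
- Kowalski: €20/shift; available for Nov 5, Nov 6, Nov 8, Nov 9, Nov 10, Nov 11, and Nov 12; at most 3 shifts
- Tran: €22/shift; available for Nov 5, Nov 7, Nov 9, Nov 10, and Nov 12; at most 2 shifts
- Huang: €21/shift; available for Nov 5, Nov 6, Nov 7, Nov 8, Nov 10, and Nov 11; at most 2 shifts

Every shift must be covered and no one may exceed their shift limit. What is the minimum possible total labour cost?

€215

Picking the cheapest available tutor for each shift independently would cost €204, but that ignores the shift limits.
An optimal schedule: Nov 5→Huang+Tran, Nov 6→Kowalski, Nov 7→Tran+Vasquez, Nov 8→Kowalski, Nov 9→Kowalski, Nov 10→Vasquez, Nov 11→Huang, Nov 12→Vasquez.
Total: 21 + 22 + 20 + 22 + 23 + 20 + 20 + 23 + 21 + 23 = €215.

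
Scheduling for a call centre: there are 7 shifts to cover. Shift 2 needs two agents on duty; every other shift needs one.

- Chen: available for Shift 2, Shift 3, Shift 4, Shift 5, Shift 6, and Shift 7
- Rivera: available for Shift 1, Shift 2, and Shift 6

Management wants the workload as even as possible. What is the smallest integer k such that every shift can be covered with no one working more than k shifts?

With 2 agents and 8 worker-slots to fill, someone must work at least ⌈8/2⌉ = 4 shifts, so k ≥ 4.
k = 4 fails: Shifts {Shift 2, Shift 3, Shift 4, Shift 5, Shift 7} need 6 worker-slots in total, but the agents available for any of those shifts (Chen and Rivera) can supply at most 5 among them. So no valid schedule exists.
k = 5 works: Shift 1→Rivera, Shift 2→Chen+Rivera, Shift 3→Chen, Shift 4→Chen, Shift 5→Chen, Shift 6→Rivera, Shift 7→Chen.
Loads: Chen 5, Rivera 3 — all ≤ 5.

5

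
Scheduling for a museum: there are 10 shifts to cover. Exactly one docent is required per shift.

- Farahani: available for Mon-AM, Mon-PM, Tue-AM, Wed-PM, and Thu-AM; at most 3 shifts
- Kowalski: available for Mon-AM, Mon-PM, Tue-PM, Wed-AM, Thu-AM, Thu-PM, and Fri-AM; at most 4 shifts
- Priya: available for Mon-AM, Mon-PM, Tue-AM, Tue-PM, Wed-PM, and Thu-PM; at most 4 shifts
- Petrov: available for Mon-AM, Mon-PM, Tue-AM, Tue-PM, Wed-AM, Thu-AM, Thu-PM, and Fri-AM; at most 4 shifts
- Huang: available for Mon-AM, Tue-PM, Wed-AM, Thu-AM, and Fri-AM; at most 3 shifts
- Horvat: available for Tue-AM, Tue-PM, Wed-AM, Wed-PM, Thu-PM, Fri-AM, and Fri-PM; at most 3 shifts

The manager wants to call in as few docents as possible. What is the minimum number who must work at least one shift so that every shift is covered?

10 slots to fill and no one can take more than 4, so at least ⌈10/4⌉ = 3 docents are needed.
Farahani, Kowalski, and Horvat alone can cover everything: Mon-AM→Farahani, Mon-PM→Farahani, Tue-AM→Farahani, Tue-PM→Kowalski, Wed-AM→Kowalski, Wed-PM→Horvat, Thu-AM→Kowalski, Thu-PM→Kowalski, Fri-AM→Horvat, Fri-PM→Horvat.

3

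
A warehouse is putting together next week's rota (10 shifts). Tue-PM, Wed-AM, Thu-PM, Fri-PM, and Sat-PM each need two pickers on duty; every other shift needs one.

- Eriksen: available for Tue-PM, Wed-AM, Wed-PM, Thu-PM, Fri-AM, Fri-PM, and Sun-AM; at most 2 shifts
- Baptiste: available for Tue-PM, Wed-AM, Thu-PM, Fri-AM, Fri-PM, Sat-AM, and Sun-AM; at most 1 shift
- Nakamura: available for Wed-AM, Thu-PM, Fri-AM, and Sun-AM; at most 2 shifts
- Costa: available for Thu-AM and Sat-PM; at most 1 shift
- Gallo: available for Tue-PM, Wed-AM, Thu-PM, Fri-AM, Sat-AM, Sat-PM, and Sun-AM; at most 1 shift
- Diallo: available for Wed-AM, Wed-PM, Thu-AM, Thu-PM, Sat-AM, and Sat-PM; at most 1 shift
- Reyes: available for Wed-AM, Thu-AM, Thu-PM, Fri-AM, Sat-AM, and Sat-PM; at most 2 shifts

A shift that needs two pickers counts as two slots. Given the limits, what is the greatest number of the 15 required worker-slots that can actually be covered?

10

Total capacity across all pickers is 2+1+2+1+1+1+2 = 10, and 15 slots are needed, so at most 10 can be filled.
An assignment achieving 10: Tue-PM→Gallo, Wed-AM→Reyes, Wed-PM→Eriksen, Thu-AM→Costa, Fri-AM→Nakamura, Fri-PM→Eriksen+Baptiste, Sat-AM→Diallo, Sat-PM→Reyes, Sun-AM→Nakamura.
Loads: Eriksen 2/2, Baptiste 1/1, Nakamura 2/2, Costa 1/1, Gallo 1/1, Diallo 1/1, Reyes 2/2.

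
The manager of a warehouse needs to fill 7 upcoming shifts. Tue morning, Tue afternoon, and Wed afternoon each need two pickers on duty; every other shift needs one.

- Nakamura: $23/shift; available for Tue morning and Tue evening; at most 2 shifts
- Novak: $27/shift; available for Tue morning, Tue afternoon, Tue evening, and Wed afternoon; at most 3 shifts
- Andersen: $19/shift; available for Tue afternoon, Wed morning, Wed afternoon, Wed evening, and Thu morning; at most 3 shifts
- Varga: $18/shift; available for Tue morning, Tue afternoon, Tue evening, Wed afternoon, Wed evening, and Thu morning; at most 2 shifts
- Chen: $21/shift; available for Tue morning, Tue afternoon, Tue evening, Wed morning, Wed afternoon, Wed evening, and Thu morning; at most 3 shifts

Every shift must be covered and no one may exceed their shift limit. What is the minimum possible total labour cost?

$202

Picking the cheapest available picker for each shift independently would cost $186, but that ignores the shift limits.
An optimal schedule: Tue morning→Chen+Nakamura, Tue afternoon→Andersen+Chen, Tue evening→Nakamura, Wed morning→Andersen, Wed afternoon→Andersen+Chen, Wed evening→Varga, Thu morning→Varga.
Total: 21 + 23 + 19 + 21 + 23 + 19 + 19 + 21 + 18 + 18 = $202.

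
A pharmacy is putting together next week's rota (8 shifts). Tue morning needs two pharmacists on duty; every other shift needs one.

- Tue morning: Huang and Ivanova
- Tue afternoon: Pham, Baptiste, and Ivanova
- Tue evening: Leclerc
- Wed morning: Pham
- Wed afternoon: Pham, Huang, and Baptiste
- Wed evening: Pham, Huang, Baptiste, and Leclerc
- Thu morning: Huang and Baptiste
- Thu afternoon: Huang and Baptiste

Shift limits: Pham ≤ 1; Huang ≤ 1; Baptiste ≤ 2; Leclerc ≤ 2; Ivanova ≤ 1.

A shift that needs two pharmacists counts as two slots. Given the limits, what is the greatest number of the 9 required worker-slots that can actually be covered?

Total capacity across all pharmacists is 1+1+2+2+1 = 7, and 9 slots are needed, so at most 7 can be filled.
An assignment achieving 7: Tue morning→Huang+Ivanova, Tue evening→Leclerc, Wed morning→Pham, Wed evening→Leclerc, Thu morning→Baptiste, Thu afternoon→Baptiste.
Loads: Pham 1/1, Huang 1/1, Baptiste 2/2, Leclerc 2/2, Ivanova 1/1.

7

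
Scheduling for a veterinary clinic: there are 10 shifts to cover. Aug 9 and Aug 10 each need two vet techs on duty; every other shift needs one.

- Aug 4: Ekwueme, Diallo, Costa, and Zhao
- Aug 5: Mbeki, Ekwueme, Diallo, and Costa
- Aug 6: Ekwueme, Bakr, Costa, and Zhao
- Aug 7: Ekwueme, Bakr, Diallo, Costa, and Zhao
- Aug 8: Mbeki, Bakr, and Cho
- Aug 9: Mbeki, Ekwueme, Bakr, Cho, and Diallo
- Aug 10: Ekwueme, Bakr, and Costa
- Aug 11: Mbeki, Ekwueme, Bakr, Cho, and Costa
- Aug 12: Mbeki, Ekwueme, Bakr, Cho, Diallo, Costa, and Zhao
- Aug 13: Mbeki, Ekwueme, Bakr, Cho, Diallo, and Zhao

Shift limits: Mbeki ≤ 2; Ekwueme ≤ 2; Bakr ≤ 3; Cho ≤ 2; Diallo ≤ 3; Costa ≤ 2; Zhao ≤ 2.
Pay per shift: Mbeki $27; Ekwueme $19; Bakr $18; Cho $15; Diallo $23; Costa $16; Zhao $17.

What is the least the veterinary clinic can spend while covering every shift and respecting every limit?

$211

Picking the cheapest available vet tech for each shift independently would cost $191, but that ignores the shift limits.
An optimal schedule: Aug 4→Costa, Aug 5→Ekwueme, Aug 6→Zhao, Aug 7→Zhao, Aug 8→Cho, Aug 9→Ekwueme+Diallo, Aug 10→Costa+Bakr, Aug 11→Cho, Aug 12→Bakr, Aug 13→Bakr.
Total: 16 + 19 + 17 + 17 + 15 + 19 + 23 + 16 + 18 + 15 + 18 + 18 = $211.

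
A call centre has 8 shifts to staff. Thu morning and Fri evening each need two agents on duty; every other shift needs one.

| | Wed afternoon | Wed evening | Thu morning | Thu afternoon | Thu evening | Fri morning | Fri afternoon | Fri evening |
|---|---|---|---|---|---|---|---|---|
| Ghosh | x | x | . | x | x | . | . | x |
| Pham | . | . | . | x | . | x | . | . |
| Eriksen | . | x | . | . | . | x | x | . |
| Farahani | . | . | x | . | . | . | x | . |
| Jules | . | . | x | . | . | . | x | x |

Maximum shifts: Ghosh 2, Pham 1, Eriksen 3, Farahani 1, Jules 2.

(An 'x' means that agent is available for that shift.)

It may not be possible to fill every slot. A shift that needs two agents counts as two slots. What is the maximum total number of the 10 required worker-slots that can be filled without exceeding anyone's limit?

Total capacity across all agents is 2+1+3+1+2 = 9, and 10 slots are needed, so at most 9 can be filled.
An assignment achieving 9: Wed afternoon→Ghosh, Wed evening→Eriksen, Thu morning→Farahani+Jules, Thu afternoon→Pham, Thu evening→Ghosh, Fri morning→Eriksen, Fri afternoon→Eriksen, Fri evening→Jules.
Loads: Ghosh 2/2, Pham 1/1, Eriksen 3/3, Farahani 1/1, Jules 2/2.

9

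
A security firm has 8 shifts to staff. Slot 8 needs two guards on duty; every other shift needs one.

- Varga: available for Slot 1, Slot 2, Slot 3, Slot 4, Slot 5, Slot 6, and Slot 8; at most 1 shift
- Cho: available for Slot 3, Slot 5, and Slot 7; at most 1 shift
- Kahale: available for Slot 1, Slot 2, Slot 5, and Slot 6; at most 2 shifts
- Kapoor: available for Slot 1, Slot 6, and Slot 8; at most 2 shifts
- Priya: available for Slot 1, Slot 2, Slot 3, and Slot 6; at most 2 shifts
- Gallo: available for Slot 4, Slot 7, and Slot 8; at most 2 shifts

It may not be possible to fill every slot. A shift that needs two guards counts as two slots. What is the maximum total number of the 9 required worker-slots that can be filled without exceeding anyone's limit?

9

Total capacity across all guards is 1+1+2+2+2+2 = 10, and 9 slots are needed, so at most 9 can be filled.
An assignment achieving 9: Slot 1→Kapoor, Slot 2→Kahale, Slot 3→Priya, Slot 4→Varga, Slot 5→Kahale, Slot 6→Priya, Slot 7→Cho, Slot 8→Kapoor+Gallo.
Loads: Varga 1/1, Cho 1/1, Kahale 2/2, Kapoor 2/2, Priya 2/2, Gallo 1/2.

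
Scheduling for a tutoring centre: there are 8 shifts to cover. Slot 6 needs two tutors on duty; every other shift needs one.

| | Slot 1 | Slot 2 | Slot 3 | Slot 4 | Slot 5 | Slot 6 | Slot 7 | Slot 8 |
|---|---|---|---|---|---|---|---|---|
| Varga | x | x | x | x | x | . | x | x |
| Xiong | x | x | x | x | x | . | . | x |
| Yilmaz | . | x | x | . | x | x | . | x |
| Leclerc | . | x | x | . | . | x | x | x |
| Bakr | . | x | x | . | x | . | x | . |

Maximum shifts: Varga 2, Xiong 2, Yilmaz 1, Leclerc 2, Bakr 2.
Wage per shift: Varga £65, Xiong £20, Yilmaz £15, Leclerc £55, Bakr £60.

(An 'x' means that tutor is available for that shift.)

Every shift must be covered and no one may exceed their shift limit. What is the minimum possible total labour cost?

Slot 6 can only be covered by Yilmaz and Leclerc, so that assignment is forced.
Picking the cheapest available tutor for each shift independently would cost £225, but that ignores the shift limits.
An optimal schedule: Slot 1→Varga, Slot 2→Bakr, Slot 3→Bakr, Slot 4→Varga, Slot 5→Xiong, Slot 6→Yilmaz+Leclerc, Slot 7→Leclerc, Slot 8→Xiong.
Total: 65 + 60 + 60 + 65 + 20 + 15 + 55 + 55 + 20 = £415.

£415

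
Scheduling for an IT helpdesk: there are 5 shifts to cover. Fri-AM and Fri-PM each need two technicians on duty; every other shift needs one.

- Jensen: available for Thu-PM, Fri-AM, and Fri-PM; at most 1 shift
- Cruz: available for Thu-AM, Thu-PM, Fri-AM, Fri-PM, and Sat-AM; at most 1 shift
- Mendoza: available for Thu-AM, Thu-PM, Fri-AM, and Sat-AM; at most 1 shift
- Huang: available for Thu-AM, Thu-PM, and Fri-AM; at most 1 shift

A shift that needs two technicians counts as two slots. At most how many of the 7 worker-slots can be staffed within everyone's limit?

Total capacity across all technicians is 1+1+1+1 = 4, and 7 slots are needed, so at most 4 can be filled.
An assignment achieving 4: Thu-AM→Huang, Fri-PM→Jensen+Cruz, Sat-AM→Mendoza.
Loads: Jensen 1/1, Cruz 1/1, Mendoza 1/1, Huang 1/1.

4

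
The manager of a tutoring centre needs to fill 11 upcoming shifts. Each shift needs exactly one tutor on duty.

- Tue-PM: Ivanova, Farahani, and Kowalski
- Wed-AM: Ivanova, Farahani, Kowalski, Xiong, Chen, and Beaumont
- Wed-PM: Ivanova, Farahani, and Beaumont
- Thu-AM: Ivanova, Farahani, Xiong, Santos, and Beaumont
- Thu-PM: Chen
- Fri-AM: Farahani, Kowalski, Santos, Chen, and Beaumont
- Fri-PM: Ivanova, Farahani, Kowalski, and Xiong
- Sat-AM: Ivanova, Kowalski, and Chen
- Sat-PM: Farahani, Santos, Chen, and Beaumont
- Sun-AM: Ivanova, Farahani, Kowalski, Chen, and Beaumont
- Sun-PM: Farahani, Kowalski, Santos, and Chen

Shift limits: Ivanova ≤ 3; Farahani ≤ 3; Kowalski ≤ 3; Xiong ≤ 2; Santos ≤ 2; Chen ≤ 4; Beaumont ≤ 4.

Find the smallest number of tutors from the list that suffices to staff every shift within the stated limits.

11 slots to fill and no one can take more than 4, so at least ⌈11/4⌉ = 3 tutors are needed.
Ivanova, Chen, and Beaumont alone can cover everything: Tue-PM→Ivanova, Wed-AM→Beaumont, Wed-PM→Ivanova, Thu-AM→Beaumont, Thu-PM→Chen, Fri-AM→Chen, Fri-PM→Ivanova, Sat-AM→Chen, Sat-PM→Beaumont, Sun-AM→Beaumont, Sun-PM→Chen.

3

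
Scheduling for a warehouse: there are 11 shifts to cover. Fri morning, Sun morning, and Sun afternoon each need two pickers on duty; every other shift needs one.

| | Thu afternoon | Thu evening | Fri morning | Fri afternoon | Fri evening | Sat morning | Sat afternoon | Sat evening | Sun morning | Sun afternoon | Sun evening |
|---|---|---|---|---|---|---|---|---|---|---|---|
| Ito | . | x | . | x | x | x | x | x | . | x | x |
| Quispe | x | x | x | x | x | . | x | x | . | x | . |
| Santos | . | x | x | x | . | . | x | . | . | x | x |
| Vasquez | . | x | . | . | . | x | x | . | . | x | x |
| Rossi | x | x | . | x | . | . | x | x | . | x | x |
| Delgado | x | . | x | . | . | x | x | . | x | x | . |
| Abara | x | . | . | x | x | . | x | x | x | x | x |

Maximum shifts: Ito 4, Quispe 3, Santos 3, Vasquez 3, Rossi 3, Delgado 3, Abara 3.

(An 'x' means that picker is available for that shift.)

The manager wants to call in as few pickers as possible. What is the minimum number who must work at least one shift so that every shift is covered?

5

14 slots to fill and no one can take more than 4, so at least ⌈14/4⌉ = 4 pickers are needed.
Any 4 pickers together have capacity at most 4+3+3+3 = 13 < 14 slots, so 4 can never suffice.
Ito, Quispe, Santos, Delgado, and Abara alone can cover everything: Thu afternoon→Quispe, Thu evening→Ito, Fri morning→Quispe+Santos, Fri afternoon→Quispe, Fri evening→Ito, Sat morning→Ito, Sat afternoon→Santos, Sat evening→Ito, Sun morning→Delgado+Abara, Sun afternoon→Delgado+Abara, Sun evening→Santos.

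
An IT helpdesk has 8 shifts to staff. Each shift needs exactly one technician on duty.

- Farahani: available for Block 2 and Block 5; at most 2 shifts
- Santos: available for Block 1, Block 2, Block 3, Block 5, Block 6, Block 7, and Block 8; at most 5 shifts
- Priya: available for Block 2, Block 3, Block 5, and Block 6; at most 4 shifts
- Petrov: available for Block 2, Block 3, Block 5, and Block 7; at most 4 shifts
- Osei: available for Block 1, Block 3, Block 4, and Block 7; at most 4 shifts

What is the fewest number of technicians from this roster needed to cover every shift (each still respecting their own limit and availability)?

2

8 slots to fill and no one can take more than 5, so at least ⌈8/5⌉ = 2 technicians are needed.
Santos and Osei alone can cover everything: Block 1→Santos, Block 2→Santos, Block 3→Osei, Block 4→Osei, Block 5→Santos, Block 6→Santos, Block 7→Osei, Block 8→Santos.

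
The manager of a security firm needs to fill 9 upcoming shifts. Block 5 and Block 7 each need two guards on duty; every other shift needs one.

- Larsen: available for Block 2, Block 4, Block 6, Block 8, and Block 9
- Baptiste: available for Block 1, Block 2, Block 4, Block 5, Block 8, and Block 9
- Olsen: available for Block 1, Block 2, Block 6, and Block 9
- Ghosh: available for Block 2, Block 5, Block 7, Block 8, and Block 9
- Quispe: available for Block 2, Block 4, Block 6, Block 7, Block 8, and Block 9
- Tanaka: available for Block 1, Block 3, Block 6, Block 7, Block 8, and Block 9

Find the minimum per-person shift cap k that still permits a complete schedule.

With 6 guards and 11 worker-slots to fill, someone must work at least ⌈11/6⌉ = 2 shifts, so k ≥ 2.
k = 2 works: Block 1→Baptiste, Block 2→Olsen, Block 3→Tanaka, Block 4→Larsen, Block 5→Baptiste+Ghosh, Block 6→Larsen, Block 7→Ghosh+Quispe, Block 8→Quispe, Block 9→Olsen.
Loads: Larsen 2, Baptiste 2, Olsen 2, Ghosh 2, Quispe 2, Tanaka 1 — all ≤ 2.

2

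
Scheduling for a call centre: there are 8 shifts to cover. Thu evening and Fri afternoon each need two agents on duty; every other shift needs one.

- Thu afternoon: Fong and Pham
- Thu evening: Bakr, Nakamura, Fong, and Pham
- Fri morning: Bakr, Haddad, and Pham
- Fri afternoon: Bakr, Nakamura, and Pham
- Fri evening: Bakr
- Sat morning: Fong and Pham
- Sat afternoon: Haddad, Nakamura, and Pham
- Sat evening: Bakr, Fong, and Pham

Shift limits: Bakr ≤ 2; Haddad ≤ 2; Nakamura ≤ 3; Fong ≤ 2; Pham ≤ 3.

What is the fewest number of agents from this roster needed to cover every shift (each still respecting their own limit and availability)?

4

10 slots to fill and no one can take more than 3, so at least ⌈10/3⌉ = 4 agents are needed.
Bakr, Nakamura, Fong, and Pham alone can cover everything: Thu afternoon→Fong, Thu evening→Nakamura+Pham, Fri morning→Bakr, Fri afternoon→Nakamura+Pham, Fri evening→Bakr, Sat morning→Fong, Sat afternoon→Nakamura, Sat evening→Pham.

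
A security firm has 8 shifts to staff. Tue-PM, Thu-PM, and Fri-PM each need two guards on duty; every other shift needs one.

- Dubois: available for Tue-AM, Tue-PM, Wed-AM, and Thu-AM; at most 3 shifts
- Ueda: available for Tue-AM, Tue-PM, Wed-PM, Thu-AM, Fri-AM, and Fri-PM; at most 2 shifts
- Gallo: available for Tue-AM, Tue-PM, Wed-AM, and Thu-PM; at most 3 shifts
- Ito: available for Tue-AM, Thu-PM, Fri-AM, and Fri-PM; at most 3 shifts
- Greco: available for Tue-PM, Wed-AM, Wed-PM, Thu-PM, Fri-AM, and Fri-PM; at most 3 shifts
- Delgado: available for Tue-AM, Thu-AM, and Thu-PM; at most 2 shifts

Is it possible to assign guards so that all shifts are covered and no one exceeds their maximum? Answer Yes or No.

One valid schedule: Tue-AM→Dubois, Tue-PM→Gallo+Greco, Wed-AM→Dubois, Wed-PM→Ueda, Thu-AM→Dubois, Thu-PM→Gallo+Ito, Fri-AM→Ueda, Fri-PM→Ito+Greco.
Loads: Dubois 3/3, Ueda 2/2, Gallo 2/3, Ito 2/3, Greco 2/3, Delgado 0/2 — all within limits.

Yes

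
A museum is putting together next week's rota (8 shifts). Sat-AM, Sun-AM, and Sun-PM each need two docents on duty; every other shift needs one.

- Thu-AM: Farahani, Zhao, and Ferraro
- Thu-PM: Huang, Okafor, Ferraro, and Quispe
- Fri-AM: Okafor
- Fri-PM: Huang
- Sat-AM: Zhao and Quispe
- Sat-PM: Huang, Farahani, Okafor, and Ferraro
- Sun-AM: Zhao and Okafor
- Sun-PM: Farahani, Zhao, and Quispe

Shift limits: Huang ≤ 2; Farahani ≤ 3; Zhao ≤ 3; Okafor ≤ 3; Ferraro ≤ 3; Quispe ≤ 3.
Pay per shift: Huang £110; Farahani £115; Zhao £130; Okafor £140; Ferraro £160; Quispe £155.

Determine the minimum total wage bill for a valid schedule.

£1390

Fri-AM can only be covered by Okafor, so that assignment is forced.
Fri-PM can only be covered by Huang, so that assignment is forced.
Sat-AM can only be covered by Zhao and Quispe, so that assignment is forced.
Picking the cheapest available docent for each shift independently would cost £1385, but that ignores the shift limits.
An optimal schedule: Thu-AM→Farahani, Thu-PM→Huang, Fri-AM→Okafor, Fri-PM→Huang, Sat-AM→Zhao+Quispe, Sat-PM→Farahani, Sun-AM→Zhao+Okafor, Sun-PM→Farahani+Zhao.
Total: 115 + 110 + 140 + 110 + 130 + 155 + 115 + 130 + 140 + 115 + 130 = £1390.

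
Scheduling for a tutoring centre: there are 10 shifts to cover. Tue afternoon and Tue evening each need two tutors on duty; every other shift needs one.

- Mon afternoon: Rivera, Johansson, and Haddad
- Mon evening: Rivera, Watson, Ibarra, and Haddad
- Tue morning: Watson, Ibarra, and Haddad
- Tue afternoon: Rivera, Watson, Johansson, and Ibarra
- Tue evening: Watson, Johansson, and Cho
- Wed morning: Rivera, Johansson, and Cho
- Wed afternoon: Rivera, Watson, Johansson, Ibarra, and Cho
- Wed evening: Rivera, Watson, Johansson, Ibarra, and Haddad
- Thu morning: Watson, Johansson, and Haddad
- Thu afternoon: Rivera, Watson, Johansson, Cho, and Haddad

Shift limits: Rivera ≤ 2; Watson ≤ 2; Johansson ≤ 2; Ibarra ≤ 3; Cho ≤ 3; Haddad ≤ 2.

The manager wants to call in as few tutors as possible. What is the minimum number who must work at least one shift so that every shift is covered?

5

12 slots to fill and no one can take more than 3, so at least ⌈12/3⌉ = 4 tutors are needed.
Any 4 tutors together have capacity at most 3+3+2+2 = 10 < 12 slots, so 4 can never suffice.
Rivera, Watson, Johansson, Ibarra, and Cho alone can cover everything: Mon afternoon→Rivera, Mon evening→Rivera, Tue morning→Watson, Tue afternoon→Johansson+Ibarra, Tue evening→Johansson+Cho, Wed morning→Cho, Wed afternoon→Ibarra, Wed evening→Ibarra, Thu morning→Watson, Thu afternoon→Cho.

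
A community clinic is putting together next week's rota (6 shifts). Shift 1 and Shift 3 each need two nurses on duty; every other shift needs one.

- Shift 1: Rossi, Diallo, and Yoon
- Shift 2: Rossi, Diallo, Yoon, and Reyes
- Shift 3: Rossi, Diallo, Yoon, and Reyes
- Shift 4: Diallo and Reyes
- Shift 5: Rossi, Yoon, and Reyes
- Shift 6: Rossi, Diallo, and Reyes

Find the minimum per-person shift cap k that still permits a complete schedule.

With 4 nurses and 8 worker-slots to fill, someone must work at least ⌈8/4⌉ = 2 shifts, so k ≥ 2.
k = 2 works: Shift 1→Rossi+Diallo, Shift 2→Yoon, Shift 3→Yoon+Reyes, Shift 4→Diallo, Shift 5→Rossi, Shift 6→Reyes.
Loads: Rossi 2, Diallo 2, Yoon 2, Reyes 2 — all ≤ 2.

2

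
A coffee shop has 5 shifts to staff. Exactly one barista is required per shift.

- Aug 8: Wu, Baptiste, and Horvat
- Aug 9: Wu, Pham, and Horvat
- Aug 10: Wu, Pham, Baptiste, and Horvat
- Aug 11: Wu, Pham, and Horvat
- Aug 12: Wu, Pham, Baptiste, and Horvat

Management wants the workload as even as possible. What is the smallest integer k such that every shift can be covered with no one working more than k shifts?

With 4 baristas and 5 worker-slots to fill, someone must work at least ⌈5/4⌉ = 2 shifts, so k ≥ 2.
k = 2 works: Aug 8→Wu, Aug 9→Wu, Aug 10→Pham, Aug 11→Pham, Aug 12→Baptiste.
Loads: Wu 2, Pham 2, Baptiste 1, Horvat 0 — all ≤ 2.

2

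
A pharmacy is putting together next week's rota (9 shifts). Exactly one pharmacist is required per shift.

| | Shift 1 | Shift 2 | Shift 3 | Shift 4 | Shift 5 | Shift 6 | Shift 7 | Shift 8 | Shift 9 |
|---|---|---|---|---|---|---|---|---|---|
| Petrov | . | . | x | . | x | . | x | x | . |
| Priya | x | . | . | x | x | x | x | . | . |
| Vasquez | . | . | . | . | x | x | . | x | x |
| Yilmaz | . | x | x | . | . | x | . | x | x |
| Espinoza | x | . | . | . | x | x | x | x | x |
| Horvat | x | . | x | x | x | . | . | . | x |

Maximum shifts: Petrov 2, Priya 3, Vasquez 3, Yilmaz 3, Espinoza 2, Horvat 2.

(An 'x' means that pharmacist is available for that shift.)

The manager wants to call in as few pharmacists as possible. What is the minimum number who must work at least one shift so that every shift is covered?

3

9 slots to fill and no one can take more than 3, so at least ⌈9/3⌉ = 3 pharmacists are needed.
Priya, Vasquez, and Yilmaz alone can cover everything: Shift 1→Priya, Shift 2→Yilmaz, Shift 3→Yilmaz, Shift 4→Priya, Shift 5→Vasquez, Shift 6→Yilmaz, Shift 7→Priya, Shift 8→Vasquez, Shift 9→Vasquez.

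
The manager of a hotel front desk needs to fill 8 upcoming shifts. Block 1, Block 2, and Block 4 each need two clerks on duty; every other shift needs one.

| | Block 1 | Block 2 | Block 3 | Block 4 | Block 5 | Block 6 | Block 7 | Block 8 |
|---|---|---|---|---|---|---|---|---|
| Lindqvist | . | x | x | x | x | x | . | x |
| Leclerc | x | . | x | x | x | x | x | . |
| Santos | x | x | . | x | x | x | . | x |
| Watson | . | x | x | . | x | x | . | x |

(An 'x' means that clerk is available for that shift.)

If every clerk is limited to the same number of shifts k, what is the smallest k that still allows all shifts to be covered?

With 4 clerks and 11 worker-slots to fill, someone must work at least ⌈11/4⌉ = 3 shifts, so k ≥ 3.
k = 3 works: Block 1→Leclerc+Santos, Block 2→Lindqvist+Santos, Block 3→Lindqvist, Block 4→Lindqvist+Leclerc, Block 5→Watson, Block 6→Watson, Block 7→Leclerc, Block 8→Santos.
Loads: Lindqvist 3, Leclerc 3, Santos 3, Watson 2 — all ≤ 3.

3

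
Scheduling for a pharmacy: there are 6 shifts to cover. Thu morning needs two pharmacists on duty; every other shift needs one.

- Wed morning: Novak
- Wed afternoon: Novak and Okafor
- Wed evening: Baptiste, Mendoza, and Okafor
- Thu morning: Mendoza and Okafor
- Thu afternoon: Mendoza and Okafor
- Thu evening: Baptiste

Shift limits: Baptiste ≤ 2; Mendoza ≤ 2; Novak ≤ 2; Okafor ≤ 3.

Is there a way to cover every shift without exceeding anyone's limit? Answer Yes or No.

Wed morning can only be covered by Novak, so that assignment is forced.
Thu morning can only be covered by Mendoza and Okafor, so that assignment is forced.
Thu evening can only be covered by Baptiste, so that assignment is forced.
One valid schedule: Wed morning→Novak, Wed afternoon→Novak, Wed evening→Baptiste, Thu morning→Mendoza+Okafor, Thu afternoon→Mendoza, Thu evening→Baptiste.
Loads: Baptiste 2/2, Mendoza 2/2, Novak 2/2, Okafor 1/3 — all within limits.

Yes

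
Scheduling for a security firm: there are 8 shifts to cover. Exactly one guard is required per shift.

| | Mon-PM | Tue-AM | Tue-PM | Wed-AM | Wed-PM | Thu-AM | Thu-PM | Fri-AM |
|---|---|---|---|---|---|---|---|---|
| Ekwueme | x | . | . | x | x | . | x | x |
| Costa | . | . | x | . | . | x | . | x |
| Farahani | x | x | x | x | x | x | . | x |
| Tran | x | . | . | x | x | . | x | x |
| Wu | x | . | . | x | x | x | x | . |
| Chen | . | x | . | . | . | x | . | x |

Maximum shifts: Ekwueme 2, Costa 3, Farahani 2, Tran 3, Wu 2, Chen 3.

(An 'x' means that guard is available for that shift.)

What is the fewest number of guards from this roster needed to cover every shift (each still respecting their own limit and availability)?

8 slots to fill and no one can take more than 3, so at least ⌈8/3⌉ = 3 guards are needed.
Costa, Farahani, and Tran alone can cover everything: Mon-PM→Farahani, Tue-AM→Farahani, Tue-PM→Costa, Wed-AM→Tran, Wed-PM→Tran, Thu-AM→Costa, Thu-PM→Tran, Fri-AM→Costa.

3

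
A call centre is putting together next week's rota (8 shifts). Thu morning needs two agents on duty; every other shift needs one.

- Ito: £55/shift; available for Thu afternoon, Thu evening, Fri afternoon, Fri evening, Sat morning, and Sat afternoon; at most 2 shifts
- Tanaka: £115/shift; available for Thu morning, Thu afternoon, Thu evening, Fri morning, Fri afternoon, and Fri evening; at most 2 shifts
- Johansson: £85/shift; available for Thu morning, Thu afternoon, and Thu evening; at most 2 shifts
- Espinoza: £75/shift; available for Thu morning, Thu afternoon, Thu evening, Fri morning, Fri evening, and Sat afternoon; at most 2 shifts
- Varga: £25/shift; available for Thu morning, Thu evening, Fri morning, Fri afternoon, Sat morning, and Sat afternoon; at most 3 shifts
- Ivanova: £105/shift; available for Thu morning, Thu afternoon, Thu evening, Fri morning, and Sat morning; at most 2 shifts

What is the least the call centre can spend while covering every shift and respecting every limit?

£505

Picking the cheapest available agent for each shift independently would cost £335, but that ignores the shift limits.
An optimal schedule: Thu morning→Espinoza+Johansson, Thu afternoon→Ito, Thu evening→Johansson, Fri morning→Espinoza, Fri afternoon→Varga, Fri evening→Ito, Sat morning→Varga, Sat afternoon→Varga.
Total: 75 + 85 + 55 + 85 + 75 + 25 + 55 + 25 + 25 = £505.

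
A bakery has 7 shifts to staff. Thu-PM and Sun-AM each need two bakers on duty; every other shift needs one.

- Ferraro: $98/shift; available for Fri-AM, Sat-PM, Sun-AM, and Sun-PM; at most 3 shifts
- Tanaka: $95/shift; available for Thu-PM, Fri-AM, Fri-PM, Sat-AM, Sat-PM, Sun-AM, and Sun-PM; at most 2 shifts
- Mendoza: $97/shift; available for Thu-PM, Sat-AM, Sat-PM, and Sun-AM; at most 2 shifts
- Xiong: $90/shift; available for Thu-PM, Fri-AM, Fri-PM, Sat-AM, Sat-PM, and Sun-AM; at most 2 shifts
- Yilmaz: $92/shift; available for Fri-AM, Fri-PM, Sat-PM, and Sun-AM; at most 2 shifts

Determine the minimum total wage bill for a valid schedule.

Picking the cheapest available baker for each shift independently would cost $822, but that ignores the shift limits.
An optimal schedule: Thu-PM→Xiong+Tanaka, Fri-AM→Yilmaz, Fri-PM→Xiong, Sat-AM→Mendoza, Sat-PM→Yilmaz, Sun-AM→Mendoza+Ferraro, Sun-PM→Tanaka.
Total: 90 + 95 + 92 + 90 + 97 + 92 + 97 + 98 + 95 = $846.

$846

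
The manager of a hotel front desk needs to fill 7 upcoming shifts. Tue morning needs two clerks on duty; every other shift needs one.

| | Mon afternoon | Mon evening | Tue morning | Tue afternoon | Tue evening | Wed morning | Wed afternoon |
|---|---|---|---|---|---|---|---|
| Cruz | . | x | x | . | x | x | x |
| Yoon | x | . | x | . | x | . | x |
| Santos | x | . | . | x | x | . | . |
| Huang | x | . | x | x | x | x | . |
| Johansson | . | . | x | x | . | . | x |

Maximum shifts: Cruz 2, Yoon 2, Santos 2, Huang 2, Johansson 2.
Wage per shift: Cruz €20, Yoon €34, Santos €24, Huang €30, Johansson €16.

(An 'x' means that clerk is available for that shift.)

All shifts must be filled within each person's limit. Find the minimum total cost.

€180

Mon evening can only be covered by Cruz, so that assignment is forced.
Picking the cheapest available clerk for each shift independently would cost €152, but that ignores the shift limits.
An optimal schedule: Mon afternoon→Santos, Mon evening→Cruz, Tue morning→Johansson+Huang, Tue afternoon→Santos, Tue evening→Huang, Wed morning→Cruz, Wed afternoon→Johansson.
Total: 24 + 20 + 16 + 30 + 24 + 30 + 20 + 16 = €180.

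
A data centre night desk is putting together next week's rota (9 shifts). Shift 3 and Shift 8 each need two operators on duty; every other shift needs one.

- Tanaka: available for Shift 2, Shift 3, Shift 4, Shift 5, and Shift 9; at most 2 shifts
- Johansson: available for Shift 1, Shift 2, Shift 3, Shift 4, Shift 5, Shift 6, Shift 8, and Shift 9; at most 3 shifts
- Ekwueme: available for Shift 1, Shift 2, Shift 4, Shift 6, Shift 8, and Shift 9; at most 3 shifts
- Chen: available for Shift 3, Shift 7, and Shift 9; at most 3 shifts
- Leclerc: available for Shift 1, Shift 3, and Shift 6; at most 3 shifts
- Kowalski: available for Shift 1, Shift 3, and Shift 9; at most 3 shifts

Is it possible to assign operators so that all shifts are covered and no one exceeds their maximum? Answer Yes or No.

Shift 7 can only be covered by Chen, so that assignment is forced.
Shift 8 can only be covered by Johansson and Ekwueme, so that assignment is forced.
One valid schedule: Shift 1→Ekwueme, Shift 2→Tanaka, Shift 3→Chen+Leclerc, Shift 4→Johansson, Shift 5→Tanaka, Shift 6→Johansson, Shift 7→Chen, Shift 8→Johansson+Ekwueme, Shift 9→Ekwueme.
Loads: Tanaka 2/2, Johansson 3/3, Ekwueme 3/3, Chen 2/3, Leclerc 1/3, Kowalski 0/3 — all within limits.

Yes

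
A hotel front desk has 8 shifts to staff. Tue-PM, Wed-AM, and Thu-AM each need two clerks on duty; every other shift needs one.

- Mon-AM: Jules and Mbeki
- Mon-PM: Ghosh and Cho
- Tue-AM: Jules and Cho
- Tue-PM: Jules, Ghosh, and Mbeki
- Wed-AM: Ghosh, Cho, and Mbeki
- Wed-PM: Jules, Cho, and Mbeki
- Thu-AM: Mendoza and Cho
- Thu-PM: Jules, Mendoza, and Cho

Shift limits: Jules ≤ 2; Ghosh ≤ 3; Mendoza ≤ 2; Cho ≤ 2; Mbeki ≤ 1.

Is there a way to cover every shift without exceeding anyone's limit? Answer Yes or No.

No

Total capacity is 2+3+2+2+1 = 10 but 11 worker-slots are needed — infeasible.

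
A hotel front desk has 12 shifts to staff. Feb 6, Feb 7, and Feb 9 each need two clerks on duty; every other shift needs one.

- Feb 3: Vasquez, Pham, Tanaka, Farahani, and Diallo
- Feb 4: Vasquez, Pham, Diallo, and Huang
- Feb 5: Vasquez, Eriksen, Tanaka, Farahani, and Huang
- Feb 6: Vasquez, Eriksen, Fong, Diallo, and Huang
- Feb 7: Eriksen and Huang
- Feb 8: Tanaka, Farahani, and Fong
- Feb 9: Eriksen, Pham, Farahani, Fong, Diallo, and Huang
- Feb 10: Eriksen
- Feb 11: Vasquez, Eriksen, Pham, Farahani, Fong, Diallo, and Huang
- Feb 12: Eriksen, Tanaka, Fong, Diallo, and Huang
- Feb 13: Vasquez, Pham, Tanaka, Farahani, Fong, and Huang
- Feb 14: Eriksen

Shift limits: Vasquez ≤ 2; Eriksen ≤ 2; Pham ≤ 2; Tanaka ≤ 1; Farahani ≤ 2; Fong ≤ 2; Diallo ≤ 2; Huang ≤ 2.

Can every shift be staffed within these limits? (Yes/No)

Total capacity is 15 and 15 slots are needed, so capacity alone doesn't rule it out.
Shifts {Feb 7, Feb 10, Feb 14} need 4 worker-slots in total, but the clerks available for any of those shifts (Eriksen and Huang) can supply at most 3 among them. So no valid schedule exists.

No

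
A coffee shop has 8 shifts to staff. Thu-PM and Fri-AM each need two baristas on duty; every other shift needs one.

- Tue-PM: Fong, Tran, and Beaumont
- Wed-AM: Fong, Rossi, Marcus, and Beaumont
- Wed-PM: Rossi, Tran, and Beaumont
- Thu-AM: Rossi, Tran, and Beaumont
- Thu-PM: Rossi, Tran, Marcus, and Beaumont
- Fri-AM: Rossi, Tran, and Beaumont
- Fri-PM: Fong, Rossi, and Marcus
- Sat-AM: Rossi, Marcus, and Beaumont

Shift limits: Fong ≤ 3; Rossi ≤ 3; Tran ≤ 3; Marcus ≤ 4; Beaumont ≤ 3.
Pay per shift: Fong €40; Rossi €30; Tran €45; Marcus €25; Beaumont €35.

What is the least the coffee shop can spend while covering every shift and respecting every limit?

€295

Picking the cheapest available barista for each shift independently would cost €290, but that ignores the shift limits.
An optimal schedule: Tue-PM→Beaumont, Wed-AM→Marcus, Wed-PM→Rossi, Thu-AM→Rossi, Thu-PM→Marcus+Beaumont, Fri-AM→Rossi+Beaumont, Fri-PM→Marcus, Sat-AM→Marcus.
Total: 35 + 25 + 30 + 30 + 25 + 35 + 30 + 35 + 25 + 25 = €295.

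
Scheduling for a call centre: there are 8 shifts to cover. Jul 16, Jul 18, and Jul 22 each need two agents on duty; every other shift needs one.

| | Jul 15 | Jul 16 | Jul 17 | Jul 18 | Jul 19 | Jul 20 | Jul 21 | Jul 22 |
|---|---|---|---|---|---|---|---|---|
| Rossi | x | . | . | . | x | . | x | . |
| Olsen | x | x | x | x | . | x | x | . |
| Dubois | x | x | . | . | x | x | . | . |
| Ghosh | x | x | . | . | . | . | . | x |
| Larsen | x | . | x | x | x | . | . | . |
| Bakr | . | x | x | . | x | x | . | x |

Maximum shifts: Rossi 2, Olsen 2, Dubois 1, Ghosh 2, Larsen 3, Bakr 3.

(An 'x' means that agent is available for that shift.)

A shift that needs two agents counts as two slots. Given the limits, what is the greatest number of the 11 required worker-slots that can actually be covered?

Total capacity across all agents is 2+2+1+2+3+3 = 13, and 11 slots are needed, so at most 11 can be filled.
An assignment achieving 11: Jul 15→Larsen, Jul 16→Ghosh+Bakr, Jul 17→Olsen, Jul 18→Olsen+Larsen, Jul 19→Rossi, Jul 20→Dubois, Jul 21→Rossi, Jul 22→Ghosh+Bakr.
Loads: Rossi 2/2, Olsen 2/2, Dubois 1/1, Ghosh 2/2, Larsen 2/3, Bakr 2/3.

11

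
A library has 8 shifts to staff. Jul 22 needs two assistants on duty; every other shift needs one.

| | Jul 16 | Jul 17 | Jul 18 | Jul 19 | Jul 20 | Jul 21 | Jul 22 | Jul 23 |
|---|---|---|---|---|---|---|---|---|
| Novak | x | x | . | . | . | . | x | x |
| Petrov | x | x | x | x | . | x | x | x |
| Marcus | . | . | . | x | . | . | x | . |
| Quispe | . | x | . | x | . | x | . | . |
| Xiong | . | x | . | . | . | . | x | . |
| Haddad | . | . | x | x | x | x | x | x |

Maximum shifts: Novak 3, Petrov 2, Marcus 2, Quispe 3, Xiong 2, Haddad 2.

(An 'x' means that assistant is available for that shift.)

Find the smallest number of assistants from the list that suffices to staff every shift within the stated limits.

4

9 slots to fill and no one can take more than 3, so at least ⌈9/3⌉ = 3 assistants are needed.
Any 3 assistants together have capacity at most 3+3+2 = 8 < 9 slots, so 3 can never suffice.
Novak, Petrov, Marcus, and Haddad alone can cover everything: Jul 16→Novak, Jul 17→Novak, Jul 18→Petrov, Jul 19→Marcus, Jul 20→Haddad, Jul 21→Petrov, Jul 22→Marcus+Haddad, Jul 23→Novak.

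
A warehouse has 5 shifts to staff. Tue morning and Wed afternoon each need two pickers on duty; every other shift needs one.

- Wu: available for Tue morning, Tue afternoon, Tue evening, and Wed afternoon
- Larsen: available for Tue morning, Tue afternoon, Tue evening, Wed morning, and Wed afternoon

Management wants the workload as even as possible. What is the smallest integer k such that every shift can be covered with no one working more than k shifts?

4

With 2 pickers and 7 worker-slots to fill, someone must work at least ⌈7/2⌉ = 4 shifts, so k ≥ 4.
k = 4 works: Tue morning→Wu+Larsen, Tue afternoon→Wu, Tue evening→Wu, Wed morning→Larsen, Wed afternoon→Wu+Larsen.
Loads: Wu 4, Larsen 3 — all ≤ 4.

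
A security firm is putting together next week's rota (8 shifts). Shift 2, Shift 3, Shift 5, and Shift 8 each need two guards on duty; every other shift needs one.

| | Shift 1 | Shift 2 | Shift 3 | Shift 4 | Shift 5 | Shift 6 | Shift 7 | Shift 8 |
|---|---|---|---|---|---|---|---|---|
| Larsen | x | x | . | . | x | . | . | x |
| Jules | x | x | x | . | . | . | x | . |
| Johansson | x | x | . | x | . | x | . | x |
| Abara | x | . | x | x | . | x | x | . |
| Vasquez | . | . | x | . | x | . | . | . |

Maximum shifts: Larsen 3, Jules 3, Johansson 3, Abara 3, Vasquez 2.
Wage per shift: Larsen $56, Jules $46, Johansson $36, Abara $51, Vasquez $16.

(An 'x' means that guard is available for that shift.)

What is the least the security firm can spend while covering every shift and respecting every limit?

Shift 5 can only be covered by Larsen and Vasquez, so that assignment is forced.
Shift 8 can only be covered by Larsen and Johansson, so that assignment is forced.
Picking the cheapest available guard for each shift independently would cost $462, but that ignores the shift limits.
An optimal schedule: Shift 1→Abara, Shift 2→Johansson+Jules, Shift 3→Vasquez+Jules, Shift 4→Johansson, Shift 5→Vasquez+Larsen, Shift 6→Abara, Shift 7→Jules, Shift 8→Johansson+Larsen.
Total: 51 + 36 + 46 + 16 + 46 + 36 + 16 + 56 + 51 + 46 + 36 + 56 = $492.

$492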